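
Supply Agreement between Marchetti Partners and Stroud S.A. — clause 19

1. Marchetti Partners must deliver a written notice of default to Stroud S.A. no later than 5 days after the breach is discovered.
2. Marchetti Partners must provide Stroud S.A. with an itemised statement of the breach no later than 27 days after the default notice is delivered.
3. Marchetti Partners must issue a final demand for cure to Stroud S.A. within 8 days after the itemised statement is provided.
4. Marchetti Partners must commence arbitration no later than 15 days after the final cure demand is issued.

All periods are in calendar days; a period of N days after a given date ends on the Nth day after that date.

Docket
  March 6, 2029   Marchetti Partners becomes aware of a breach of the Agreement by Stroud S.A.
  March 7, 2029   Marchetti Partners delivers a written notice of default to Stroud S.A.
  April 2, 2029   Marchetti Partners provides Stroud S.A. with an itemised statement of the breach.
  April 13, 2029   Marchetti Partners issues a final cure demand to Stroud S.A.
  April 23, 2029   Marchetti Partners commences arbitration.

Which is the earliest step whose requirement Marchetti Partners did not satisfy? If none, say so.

Step 1 — counting 5 days from March 6, 2029 (when the breach is discovered) gives a deadline of March 11, 2029; completed March 7, 2029, before the deadline.
Step 2 — counting 27 days from March 7, 2029 (when the default notice is delivered) gives a deadline of April 3, 2029; done April 2, 2029 — timely.
Step 3 — counting 8 days from April 2, 2029 (when the itemised statement is provided) gives a deadline of April 10, 2029; not done until April 13, 2029, 3 days after the deadline.
No need to go further; step 3 was not satisfied.

Step 3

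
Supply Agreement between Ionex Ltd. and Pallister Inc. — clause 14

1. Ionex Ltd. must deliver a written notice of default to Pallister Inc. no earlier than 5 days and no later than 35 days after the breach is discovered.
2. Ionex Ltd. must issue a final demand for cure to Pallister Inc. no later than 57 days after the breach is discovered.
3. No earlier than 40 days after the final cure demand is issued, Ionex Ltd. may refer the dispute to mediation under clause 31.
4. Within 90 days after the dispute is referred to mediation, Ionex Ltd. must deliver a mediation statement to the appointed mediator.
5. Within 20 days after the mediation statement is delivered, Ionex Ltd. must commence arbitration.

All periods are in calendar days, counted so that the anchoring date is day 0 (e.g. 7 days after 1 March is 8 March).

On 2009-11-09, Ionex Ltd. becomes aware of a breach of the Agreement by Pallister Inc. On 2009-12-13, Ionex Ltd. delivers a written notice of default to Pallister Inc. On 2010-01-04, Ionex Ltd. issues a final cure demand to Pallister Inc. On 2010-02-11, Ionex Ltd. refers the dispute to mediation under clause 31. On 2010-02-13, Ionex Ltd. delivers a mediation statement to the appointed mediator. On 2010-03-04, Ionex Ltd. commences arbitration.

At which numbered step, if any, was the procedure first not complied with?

(1) the permitted window runs from 2009-11-09 + 5 = 2009-11-14 to 2009-11-09 + 35 = 2009-12-14; done 2009-12-13, which is between those dates.
(2) due by 2009-11-09 + 57 days = 2010-01-05; completed 2010-01-04, before the deadline.
(3) permitted from 2010-01-04 + 40 days = 2010-02-13 onward; acted on 2010-02-11, 2 days prematurely.

Step 3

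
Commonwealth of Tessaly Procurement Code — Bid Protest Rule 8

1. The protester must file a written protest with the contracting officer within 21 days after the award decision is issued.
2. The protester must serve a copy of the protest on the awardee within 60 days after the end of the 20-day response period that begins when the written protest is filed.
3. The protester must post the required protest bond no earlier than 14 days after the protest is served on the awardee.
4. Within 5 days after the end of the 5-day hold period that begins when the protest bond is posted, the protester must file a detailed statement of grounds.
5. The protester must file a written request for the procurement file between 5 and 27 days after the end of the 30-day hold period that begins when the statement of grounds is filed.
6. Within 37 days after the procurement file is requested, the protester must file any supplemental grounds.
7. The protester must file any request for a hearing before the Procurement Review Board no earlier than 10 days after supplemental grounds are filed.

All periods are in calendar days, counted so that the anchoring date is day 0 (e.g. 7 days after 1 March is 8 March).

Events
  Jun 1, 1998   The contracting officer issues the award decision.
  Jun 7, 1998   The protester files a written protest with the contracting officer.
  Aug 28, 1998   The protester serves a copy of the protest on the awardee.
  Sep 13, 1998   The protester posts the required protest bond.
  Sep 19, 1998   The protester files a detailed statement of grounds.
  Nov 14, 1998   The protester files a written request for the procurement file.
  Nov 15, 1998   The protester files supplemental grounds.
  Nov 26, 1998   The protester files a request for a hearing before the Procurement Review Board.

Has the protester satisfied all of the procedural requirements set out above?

No

Step 1: 21 days after Jun 1, 1998 (when the award decision is issued) is Jun 22, 1998; completed Jun 7, 1998, before the deadline.
Step 2: 60 days after Jun 27, 1998 (end of the 20-day response period, which began when the written protest is filed on Jun 7, 1998) is Aug 26, 1998; Aug 28, 1998 misses that deadline by 2 days.
Later steps need not be reached.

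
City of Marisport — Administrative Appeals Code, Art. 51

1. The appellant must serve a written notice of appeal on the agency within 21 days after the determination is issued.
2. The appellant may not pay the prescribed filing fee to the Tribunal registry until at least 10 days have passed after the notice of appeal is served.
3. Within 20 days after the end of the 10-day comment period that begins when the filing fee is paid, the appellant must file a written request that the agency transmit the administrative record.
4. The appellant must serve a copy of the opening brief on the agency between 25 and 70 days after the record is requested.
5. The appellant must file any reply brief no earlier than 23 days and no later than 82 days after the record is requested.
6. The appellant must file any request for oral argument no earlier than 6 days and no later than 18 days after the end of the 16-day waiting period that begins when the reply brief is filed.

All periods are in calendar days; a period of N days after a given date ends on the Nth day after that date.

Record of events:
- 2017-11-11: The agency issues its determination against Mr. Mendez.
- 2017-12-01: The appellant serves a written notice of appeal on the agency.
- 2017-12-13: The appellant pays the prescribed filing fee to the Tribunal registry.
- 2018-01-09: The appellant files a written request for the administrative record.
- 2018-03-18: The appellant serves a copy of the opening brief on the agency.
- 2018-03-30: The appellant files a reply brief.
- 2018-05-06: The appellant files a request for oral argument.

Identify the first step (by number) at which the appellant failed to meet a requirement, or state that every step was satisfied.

Step 6

Step 1: 21 days after 2017-11-11 (when the determination is issued) is 2017-12-02; done 2017-12-01 — timely.
Step 2: the earliest permitted date is 10 days after 2017-12-01 (when the notice of appeal is served), i.e. 2017-12-11; done 2017-12-13, after the minimum wait.
Step 3: 20 days after 2017-12-23 (end of the 10-day comment period, which began when the filing fee is paid on 2017-12-13) is 2018-01-12; 2018-01-09 is within that limit.
Step 4: the window is 25–70 days after 2018-01-09 (when the record is requested), so 2018-02-03 through 2018-03-20; done 2018-03-18 — within the window.
Step 5: the window is 23–82 days after 2018-01-09 (when the record is requested), so 2018-02-01 through 2018-04-01; 2018-03-30 falls inside that range.
Step 6: the window is 6–18 days after 2018-04-15 (end of the 16-day waiting period, which began when the reply brief is filed on 2018-03-30), so 2018-04-21 through 2018-05-03; 2018-05-06 is 3 days past the end of the window.
The procedure was therefore not followed at step 6.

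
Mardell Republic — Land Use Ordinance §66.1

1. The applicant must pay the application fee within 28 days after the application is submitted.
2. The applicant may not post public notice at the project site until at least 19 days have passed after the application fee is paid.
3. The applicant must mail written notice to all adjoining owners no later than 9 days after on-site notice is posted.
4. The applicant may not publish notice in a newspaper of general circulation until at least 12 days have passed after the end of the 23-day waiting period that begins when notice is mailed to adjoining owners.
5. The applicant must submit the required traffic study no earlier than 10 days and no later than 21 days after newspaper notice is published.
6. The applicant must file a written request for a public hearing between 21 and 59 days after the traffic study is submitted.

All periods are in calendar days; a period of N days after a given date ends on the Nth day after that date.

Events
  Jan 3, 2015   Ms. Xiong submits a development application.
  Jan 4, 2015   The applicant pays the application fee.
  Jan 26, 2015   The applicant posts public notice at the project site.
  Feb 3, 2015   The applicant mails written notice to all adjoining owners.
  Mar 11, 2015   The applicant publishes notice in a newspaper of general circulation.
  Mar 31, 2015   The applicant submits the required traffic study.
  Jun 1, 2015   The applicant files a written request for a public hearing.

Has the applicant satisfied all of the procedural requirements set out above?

No

(1) due by Jan 3, 2015 + 28 days = Jan 31, 2015; Jan 4, 2015 is within that limit.
(2) permitted from Jan 4, 2015 + 19 days = Jan 23, 2015 onward; Jan 26, 2015 is on or after that date.
(3) due by Jan 26, 2015 + 9 days = Feb 4, 2015; Feb 3, 2015 is within that limit.
(4) permitted from Feb 26, 2015 + 12 days = Mar 10, 2015 onward; done Mar 11, 2015, after the minimum wait.
(5) the permitted window runs from Mar 11, 2015 + 10 = Mar 21, 2015 to Mar 11, 2015 + 21 = Apr 1, 2015; done Mar 31, 2015, which is between those dates.
(6) the permitted window runs from Mar 31, 2015 + 21 = Apr 21, 2015 to Mar 31, 2015 + 59 = May 29, 2015; Jun 1, 2015 is 3 days past the end of the window.
No need to go further; step 6 was not satisfied.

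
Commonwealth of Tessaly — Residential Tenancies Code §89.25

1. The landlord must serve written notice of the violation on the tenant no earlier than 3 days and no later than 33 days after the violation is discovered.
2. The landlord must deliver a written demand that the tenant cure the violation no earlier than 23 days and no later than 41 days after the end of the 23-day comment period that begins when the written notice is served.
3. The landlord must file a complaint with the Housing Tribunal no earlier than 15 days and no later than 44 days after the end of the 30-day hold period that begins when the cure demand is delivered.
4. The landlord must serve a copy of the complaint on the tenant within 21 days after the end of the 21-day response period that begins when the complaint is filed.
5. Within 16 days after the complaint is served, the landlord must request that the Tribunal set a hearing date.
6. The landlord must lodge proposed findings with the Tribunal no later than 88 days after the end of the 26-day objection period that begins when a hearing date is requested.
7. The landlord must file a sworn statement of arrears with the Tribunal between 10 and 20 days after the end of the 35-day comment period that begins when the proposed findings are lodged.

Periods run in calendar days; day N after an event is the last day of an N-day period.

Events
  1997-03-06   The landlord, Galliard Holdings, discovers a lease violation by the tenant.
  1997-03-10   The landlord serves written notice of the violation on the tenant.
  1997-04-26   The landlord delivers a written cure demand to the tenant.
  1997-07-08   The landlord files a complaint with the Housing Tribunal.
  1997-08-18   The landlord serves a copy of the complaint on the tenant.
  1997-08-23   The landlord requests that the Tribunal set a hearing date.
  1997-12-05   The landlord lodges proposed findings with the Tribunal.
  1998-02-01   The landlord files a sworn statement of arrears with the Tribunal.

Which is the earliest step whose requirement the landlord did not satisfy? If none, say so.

Step 1: the window is 3–33 days after 1997-03-06 (when the violation is discovered), so 1997-03-09 through 1997-04-08; done 1997-03-10 — within the window.
Step 2: the window is 23–41 days after 1997-04-02 (end of the 23-day comment period, which began when the written notice is served on 1997-03-10), so 1997-04-25 through 1997-05-13; done 1997-04-26, which is between those dates.
Step 3: the window is 15–44 days after 1997-05-26 (end of the 30-day hold period, which began when the cure demand is delivered on 1997-04-26), so 1997-06-10 through 1997-07-09; done 1997-07-08 — within the window.
Step 4: 21 days after 1997-07-29 (end of the 21-day response period, which began when the complaint is filed on 1997-07-08) is 1997-08-19; done 1997-08-18 — timely.
Step 5: 16 days after 1997-08-18 (when the complaint is served) is 1997-09-03; completed 1997-08-23, before the deadline.
Step 6: 88 days after 1997-09-18 (end of the 26-day objection period, which began when a hearing date is requested on 1997-08-23) is 1997-12-15; 1997-12-05 is within that limit.
Step 7: the window is 10–20 days after 1998-01-09 (end of the 35-day comment period, which began when the proposed findings are lodged on 1997-12-05), so 1998-01-19 through 1998-01-29; done 1998-02-01 — 3 days after the window closed.

Step 7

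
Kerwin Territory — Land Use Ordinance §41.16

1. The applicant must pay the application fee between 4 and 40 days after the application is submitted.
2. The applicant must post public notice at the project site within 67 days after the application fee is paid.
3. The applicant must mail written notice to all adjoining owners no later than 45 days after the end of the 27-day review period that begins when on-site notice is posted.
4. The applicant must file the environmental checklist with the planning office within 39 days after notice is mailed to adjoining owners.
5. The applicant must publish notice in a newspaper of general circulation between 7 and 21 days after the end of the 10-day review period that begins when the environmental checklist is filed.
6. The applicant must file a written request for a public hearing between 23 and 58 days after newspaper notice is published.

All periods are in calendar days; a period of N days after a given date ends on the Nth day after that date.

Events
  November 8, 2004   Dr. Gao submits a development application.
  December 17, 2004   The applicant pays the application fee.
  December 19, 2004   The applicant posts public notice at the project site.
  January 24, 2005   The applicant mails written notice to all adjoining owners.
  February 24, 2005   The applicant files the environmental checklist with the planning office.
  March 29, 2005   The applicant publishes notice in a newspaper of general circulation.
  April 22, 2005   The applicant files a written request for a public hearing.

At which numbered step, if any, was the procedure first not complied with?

Step 5

Step 1 — 4 and 40 days from November 8, 2004 (when the application is submitted) are November 12, 2004 and December 18, 2004 respectively; December 17, 2004 falls inside that range.
Step 2 — counting 67 days from December 17, 2004 (when the application fee is paid) gives a deadline of February 22, 2005; December 19, 2004 is within that limit.
Step 3 — counting 45 days from January 15, 2005 (end of the 27-day review period, which began when on-site notice is posted on December 19, 2004) gives a deadline of March 1, 2005; January 24, 2005 is within that limit.
Step 4 — counting 39 days from January 24, 2005 (when notice is mailed to adjoining owners) gives a deadline of March 4, 2005; completed February 24, 2005, before the deadline.
Step 5 — 7 and 21 days from March 6, 2005 (end of the 10-day review period, which began when the environmental checklist is filed on February 24, 2005) are March 13, 2005 and March 27, 2005 respectively; March 29, 2005 is 2 days past the end of the window.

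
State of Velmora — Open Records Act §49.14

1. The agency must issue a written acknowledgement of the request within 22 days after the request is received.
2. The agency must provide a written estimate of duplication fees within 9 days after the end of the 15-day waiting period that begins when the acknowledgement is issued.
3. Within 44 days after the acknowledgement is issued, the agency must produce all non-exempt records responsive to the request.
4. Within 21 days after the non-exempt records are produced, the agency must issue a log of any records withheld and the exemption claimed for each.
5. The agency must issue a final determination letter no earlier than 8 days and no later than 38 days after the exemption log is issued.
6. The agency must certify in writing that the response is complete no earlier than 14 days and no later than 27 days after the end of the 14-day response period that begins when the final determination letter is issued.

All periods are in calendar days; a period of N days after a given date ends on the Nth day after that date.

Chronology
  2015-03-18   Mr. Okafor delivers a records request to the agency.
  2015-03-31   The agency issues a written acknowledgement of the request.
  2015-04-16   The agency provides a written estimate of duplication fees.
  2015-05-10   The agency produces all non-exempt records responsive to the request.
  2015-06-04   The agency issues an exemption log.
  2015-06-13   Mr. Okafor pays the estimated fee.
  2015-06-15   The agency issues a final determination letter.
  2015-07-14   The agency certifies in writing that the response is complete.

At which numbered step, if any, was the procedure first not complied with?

Step 4

Step 1 — counting 22 days from 2015-03-18 (when the request is received) gives a deadline of 2015-04-09; completed 2015-03-31, before the deadline.
Step 2 — counting 9 days from 2015-04-15 (end of the 15-day waiting period, which began when the acknowledgement is issued on 2015-03-31) gives a deadline of 2015-04-24; done 2015-04-16 — timely.
Step 3 — counting 44 days from 2015-03-31 (when the acknowledgement is issued) gives a deadline of 2015-05-14; done 2015-05-10 — timely.
Step 4 — counting 21 days from 2015-05-10 (when the non-exempt records are produced) gives a deadline of 2015-05-31; not done until 2015-06-04, 4 days after the deadline.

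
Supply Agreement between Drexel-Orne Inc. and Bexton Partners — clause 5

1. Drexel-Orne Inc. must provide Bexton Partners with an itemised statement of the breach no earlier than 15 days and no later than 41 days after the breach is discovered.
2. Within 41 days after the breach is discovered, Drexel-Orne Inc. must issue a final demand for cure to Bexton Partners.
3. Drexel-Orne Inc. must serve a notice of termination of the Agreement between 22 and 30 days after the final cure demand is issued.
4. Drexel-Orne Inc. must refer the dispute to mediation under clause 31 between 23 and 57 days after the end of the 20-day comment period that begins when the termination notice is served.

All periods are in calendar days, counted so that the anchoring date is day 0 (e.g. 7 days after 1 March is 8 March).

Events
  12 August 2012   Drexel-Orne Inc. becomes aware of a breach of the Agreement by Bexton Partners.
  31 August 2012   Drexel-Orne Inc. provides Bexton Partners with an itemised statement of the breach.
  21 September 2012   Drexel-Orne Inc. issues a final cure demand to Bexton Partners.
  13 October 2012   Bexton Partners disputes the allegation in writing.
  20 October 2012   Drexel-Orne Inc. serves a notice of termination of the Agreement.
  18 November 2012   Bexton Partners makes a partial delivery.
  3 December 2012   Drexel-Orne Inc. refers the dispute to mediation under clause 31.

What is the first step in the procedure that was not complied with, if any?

None — every step was satisfied

Step 1: the window is 15–41 days after 12 August 2012 (when the breach is discovered), so 27 August 2012 through 22 September 2012; 31 August 2012 falls inside that range.
Step 2: 41 days after 12 August 2012 (when the breach is discovered) is 22 September 2012; done 21 September 2012 — timely.
Step 3: the window is 22–30 days after 21 September 2012 (when the final cure demand is issued), so 13 October 2012 through 21 October 2012; 20 October 2012 falls inside that range.
Step 4: the window is 23–57 days after 9 November 2012 (end of the 20-day comment period, which began when the termination notice is served on 20 October 2012), so 2 December 2012 through 5 January 2013; 3 December 2012 falls inside that range.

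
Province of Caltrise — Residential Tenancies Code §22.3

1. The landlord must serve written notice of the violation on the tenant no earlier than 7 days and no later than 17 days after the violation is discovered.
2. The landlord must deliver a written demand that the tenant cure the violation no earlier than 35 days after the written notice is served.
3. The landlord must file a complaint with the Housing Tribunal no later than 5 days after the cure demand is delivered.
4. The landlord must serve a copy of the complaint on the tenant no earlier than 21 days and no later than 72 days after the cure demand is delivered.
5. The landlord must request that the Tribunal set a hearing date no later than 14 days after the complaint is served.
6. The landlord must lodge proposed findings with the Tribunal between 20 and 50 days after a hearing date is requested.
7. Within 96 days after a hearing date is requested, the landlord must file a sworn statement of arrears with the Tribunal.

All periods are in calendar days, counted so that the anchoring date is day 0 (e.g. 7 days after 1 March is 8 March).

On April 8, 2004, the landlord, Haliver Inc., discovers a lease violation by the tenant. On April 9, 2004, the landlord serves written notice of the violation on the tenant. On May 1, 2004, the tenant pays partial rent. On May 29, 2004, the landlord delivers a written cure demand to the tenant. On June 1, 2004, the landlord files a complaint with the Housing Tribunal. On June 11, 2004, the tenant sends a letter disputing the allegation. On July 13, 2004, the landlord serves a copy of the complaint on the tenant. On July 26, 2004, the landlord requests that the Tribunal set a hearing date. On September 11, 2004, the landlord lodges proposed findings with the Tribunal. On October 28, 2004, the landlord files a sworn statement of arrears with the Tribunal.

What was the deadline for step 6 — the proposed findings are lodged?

Step 6 runs from July 26, 2004, when a hearing date is requested. The window is 20–50 days after July 26, 2004; it closes on September 14, 2004.

September 14, 2004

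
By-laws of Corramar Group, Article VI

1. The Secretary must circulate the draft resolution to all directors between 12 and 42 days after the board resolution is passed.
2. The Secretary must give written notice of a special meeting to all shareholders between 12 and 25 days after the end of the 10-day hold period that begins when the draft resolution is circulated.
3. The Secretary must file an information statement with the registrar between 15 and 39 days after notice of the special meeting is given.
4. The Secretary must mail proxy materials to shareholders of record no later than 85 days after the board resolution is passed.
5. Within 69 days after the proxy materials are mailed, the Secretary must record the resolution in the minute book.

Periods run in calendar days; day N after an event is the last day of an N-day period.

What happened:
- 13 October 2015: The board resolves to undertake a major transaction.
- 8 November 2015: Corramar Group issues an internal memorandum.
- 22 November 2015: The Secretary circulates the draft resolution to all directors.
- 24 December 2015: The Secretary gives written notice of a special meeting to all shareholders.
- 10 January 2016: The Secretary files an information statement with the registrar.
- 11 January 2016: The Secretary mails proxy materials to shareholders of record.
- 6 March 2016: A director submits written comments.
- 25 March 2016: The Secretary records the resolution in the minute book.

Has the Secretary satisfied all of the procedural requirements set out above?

No

Step 1 — 12 and 42 days from 13 October 2015 (when the board resolution is passed) are 25 October 2015 and 24 November 2015 respectively; done 22 November 2015, which is between those dates.
Step 2 — 12 and 25 days from 2 December 2015 (end of the 10-day hold period, which began when the draft resolution is circulated on 22 November 2015) are 14 December 2015 and 27 December 2015 respectively; 24 December 2015 falls inside that range.
Step 3 — 15 and 39 days from 24 December 2015 (when notice of the special meeting is given) are 8 January 2016 and 1 February 2016 respectively; done 10 January 2016 — within the window.
Step 4 — counting 85 days from 13 October 2015 (when the board resolution is passed) gives a deadline of 6 January 2016; done 11 January 2016 — 5 days late.
No need to go further; step 4 was not satisfied.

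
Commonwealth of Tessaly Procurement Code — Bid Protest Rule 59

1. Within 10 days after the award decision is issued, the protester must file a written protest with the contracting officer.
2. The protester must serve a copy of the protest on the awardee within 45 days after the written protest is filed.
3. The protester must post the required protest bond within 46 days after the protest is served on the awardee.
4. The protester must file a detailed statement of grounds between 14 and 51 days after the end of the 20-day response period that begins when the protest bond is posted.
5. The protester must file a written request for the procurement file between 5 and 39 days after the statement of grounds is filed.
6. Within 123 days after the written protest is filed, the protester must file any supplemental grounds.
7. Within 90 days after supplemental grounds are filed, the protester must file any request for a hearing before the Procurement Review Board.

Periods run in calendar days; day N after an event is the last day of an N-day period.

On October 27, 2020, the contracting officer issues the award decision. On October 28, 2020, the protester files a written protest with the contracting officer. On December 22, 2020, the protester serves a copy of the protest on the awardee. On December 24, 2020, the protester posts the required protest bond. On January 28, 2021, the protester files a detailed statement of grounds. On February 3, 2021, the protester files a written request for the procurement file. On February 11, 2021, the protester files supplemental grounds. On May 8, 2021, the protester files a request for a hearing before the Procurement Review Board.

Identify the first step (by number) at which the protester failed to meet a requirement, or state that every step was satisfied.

Step 2

Step 1 — counting 10 days from October 27, 2020 (when the award decision is issued) gives a deadline of November 6, 2020; done October 28, 2020 — timely.
Step 2 — counting 45 days from October 28, 2020 (when the written protest is filed) gives a deadline of December 12, 2020; done December 22, 2020 — 10 days late.
That is the first point of non-compliance.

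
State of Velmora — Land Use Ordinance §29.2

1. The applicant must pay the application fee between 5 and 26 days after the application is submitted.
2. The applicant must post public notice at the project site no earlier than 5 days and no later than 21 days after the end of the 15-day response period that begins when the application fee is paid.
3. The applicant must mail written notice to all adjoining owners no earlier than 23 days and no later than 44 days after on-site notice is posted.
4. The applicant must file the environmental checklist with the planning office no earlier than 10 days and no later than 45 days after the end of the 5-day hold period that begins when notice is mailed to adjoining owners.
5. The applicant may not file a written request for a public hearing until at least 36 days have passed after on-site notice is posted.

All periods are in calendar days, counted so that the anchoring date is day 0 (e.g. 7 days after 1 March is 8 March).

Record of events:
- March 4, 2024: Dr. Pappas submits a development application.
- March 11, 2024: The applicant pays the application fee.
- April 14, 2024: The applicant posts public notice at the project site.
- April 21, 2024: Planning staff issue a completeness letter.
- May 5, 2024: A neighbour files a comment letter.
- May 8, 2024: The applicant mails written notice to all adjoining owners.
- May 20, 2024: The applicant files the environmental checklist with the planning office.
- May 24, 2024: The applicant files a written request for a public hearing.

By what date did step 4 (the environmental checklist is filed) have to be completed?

June 27, 2024

Notice is mailed to adjoining owners on May 8, 2024; the 5-day hold period therefore ends May 13, 2024, and step 4 runs from that date. The window is 10–45 days after May 13, 2024; it closes on June 27, 2024.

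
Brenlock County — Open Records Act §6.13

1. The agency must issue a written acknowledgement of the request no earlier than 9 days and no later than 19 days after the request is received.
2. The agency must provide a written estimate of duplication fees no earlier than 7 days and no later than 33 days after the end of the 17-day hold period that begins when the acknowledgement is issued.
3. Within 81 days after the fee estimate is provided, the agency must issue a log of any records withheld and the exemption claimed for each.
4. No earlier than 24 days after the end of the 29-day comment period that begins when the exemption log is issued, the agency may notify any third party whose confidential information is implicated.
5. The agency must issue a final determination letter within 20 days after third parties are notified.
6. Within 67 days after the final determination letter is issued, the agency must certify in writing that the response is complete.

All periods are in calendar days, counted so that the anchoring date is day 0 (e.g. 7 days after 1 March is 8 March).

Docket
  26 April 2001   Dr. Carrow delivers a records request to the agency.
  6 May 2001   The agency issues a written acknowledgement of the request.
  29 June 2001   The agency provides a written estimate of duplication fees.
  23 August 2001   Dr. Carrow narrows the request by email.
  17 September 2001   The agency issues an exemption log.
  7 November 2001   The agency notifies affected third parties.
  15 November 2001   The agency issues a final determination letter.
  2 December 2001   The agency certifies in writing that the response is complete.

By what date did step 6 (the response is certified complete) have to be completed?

21 January 2002

Step 6 runs from 15 November 2001, when the final determination letter is issued. 67 days after 15 November 2001 is 21 January 2002.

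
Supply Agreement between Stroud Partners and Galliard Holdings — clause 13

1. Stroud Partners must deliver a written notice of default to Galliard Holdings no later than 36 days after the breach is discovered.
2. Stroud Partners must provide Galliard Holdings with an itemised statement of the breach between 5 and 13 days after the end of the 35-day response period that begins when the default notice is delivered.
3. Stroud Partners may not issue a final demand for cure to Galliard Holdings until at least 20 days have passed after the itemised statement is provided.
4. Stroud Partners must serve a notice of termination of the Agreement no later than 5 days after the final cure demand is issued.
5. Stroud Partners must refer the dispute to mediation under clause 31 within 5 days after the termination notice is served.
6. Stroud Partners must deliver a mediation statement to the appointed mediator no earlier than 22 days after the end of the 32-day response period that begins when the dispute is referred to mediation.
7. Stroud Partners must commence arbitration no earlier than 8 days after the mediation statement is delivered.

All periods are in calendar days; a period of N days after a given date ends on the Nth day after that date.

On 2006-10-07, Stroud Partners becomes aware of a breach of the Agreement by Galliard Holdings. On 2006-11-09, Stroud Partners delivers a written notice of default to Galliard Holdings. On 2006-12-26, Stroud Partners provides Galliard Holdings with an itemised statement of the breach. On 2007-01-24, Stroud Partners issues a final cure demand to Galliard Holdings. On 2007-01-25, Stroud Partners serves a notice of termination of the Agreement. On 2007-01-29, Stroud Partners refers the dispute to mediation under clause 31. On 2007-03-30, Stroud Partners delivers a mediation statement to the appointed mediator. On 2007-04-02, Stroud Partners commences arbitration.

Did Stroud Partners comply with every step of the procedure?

No

(1) due by 2006-10-07 + 36 days = 2006-11-12; done 2006-11-09 — timely.
(2) the permitted window runs from 2006-12-14 + 5 = 2006-12-19 to 2006-12-14 + 13 = 2006-12-27; 2006-12-26 falls inside that range.
(3) permitted from 2006-12-26 + 20 days = 2007-01-15 onward; done 2007-01-24 — permitted.
(4) due by 2007-01-24 + 5 days = 2007-01-29; done 2007-01-25 — timely.
(5) due by 2007-01-25 + 5 days = 2007-01-30; done 2007-01-29 — timely.
(6) permitted from 2007-03-02 + 22 days = 2007-03-24 onward; 2007-03-30 is on or after that date.
(7) permitted from 2007-03-30 + 8 days = 2007-04-07 onward; done 2007-04-02 — 5 days too early.
The analysis stops there.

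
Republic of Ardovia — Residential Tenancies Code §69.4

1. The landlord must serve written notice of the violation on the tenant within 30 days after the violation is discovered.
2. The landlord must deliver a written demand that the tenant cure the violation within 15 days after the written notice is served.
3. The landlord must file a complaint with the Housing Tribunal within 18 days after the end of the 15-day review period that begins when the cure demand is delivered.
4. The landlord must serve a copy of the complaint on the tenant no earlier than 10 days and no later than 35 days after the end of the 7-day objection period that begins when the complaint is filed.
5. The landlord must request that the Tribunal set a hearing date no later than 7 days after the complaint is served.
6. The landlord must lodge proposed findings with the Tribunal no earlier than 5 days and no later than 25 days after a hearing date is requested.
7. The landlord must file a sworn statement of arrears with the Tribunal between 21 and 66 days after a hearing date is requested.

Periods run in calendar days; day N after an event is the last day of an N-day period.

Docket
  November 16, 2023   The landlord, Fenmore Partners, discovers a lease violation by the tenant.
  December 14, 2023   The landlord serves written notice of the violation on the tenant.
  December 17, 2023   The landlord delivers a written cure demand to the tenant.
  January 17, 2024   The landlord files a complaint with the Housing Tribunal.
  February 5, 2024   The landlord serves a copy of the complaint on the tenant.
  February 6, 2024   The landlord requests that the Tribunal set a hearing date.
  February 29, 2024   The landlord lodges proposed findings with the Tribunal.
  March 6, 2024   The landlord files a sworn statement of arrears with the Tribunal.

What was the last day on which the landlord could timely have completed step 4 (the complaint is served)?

The complaint is filed on January 17, 2024; the 7-day objection period therefore ends January 24, 2024, and step 4 runs from that date. The window is 10–35 days after January 24, 2024; it closes on February 28, 2024.

February 28, 2024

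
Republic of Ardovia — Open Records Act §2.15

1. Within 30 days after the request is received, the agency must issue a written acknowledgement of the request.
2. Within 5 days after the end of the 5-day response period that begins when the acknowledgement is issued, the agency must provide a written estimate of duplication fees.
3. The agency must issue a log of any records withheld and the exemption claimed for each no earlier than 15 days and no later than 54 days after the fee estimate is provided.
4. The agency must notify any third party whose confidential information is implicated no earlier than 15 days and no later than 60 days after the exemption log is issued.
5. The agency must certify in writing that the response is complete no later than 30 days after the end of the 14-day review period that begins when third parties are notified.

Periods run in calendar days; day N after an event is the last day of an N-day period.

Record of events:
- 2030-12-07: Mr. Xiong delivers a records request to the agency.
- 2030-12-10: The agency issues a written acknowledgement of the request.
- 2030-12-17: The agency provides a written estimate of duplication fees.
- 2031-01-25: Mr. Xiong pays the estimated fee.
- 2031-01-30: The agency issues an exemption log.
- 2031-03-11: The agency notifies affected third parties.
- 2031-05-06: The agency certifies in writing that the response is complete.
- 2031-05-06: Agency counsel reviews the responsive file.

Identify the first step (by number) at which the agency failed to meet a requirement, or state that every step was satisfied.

Step 1: 30 days after 2030-12-07 (when the request is received) is 2031-01-06; done 2030-12-10 — timely.
Step 2: 5 days after 2030-12-15 (end of the 5-day response period, which began when the acknowledgement is issued on 2030-12-10) is 2030-12-20; 2030-12-17 is within that limit.
Step 3: the window is 15–54 days after 2030-12-17 (when the fee estimate is provided), so 2031-01-01 through 2031-02-09; done 2031-01-30 — within the window.
Step 4: the window is 15–60 days after 2031-01-30 (when the exemption log is issued), so 2031-02-14 through 2031-03-31; done 2031-03-11, which is between those dates.
Step 5: 30 days after 2031-03-25 (end of the 14-day review period, which began when third parties are notified on 2031-03-11) is 2031-04-24; 2031-05-06 misses that deadline by 12 days.
The analysis stops there.

Step 5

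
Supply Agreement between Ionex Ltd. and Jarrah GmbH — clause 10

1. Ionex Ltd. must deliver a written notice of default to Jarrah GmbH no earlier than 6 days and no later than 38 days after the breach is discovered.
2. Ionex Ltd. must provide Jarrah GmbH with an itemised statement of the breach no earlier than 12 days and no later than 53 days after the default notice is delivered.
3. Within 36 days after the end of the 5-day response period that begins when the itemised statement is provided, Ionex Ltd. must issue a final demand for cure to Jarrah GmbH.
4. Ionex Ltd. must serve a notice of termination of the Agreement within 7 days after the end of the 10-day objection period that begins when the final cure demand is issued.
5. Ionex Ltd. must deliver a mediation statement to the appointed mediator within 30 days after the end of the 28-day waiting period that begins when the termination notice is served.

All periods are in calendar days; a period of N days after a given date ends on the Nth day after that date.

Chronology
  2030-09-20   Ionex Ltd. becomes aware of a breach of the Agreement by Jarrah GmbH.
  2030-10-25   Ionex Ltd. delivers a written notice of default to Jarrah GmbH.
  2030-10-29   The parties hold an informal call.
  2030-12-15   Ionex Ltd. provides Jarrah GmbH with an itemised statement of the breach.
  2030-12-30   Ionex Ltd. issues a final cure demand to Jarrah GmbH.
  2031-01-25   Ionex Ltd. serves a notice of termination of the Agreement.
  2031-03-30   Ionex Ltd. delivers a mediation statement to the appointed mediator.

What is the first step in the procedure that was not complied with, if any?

Step 4

Step 1 — 6 and 38 days from 2030-09-20 (when the breach is discovered) are 2030-09-26 and 2030-10-28 respectively; done 2030-10-25 — within the window.
Step 2 — 12 and 53 days from 2030-10-25 (when the default notice is delivered) are 2030-11-06 and 2030-12-17 respectively; done 2030-12-15 — within the window.
Step 3 — counting 36 days from 2030-12-20 (end of the 5-day response period, which began when the itemised statement is provided on 2030-12-15) gives a deadline of 2031-01-25; completed 2030-12-30, before the deadline.
Step 4 — counting 7 days from 2031-01-09 (end of the 10-day objection period, which began when the final cure demand is issued on 2030-12-30) gives a deadline of 2031-01-16; not done until 2031-01-25, 9 days after the deadline.
Later steps need not be reached.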